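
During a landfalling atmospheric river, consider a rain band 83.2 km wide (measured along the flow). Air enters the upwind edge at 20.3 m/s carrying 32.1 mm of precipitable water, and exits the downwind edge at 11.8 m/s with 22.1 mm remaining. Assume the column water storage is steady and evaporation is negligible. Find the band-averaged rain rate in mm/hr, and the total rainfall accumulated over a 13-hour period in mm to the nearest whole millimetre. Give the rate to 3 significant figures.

Column moisture flux per unit crosswind length is F = V × PW.
Inflow: F_in = 20.3 × 32.1 = 651.63 mm·m/s
Outflow: F_out = 11.8 × 22.1 = 260.78 mm·m/s
Steady-state rate R = (F_in − F_out)/L = (651.63 − 260.78) / 83200 m = 4.698e-03 mm/s.
R = 4.698e-03 × 3600 = 16.9 mm/hr.
Over 13 h: total = 16.9 × 13 = 219.7 ≈ 220 mm.

R ≈ 16.9 mm/hr; total ≈ 220 mm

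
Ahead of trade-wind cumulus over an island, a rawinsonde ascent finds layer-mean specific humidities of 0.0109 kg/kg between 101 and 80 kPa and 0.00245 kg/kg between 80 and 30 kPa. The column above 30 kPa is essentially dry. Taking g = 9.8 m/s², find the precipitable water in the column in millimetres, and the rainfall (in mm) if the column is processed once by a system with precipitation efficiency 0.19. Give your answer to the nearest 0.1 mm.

PW ≈ 35.9 mm; rainfall ≈ 6.8 mm

Precipitable water is the column-integrated vapour mass per unit area: PW = (1/g) Σ q̄ Δp, with q in kg/kg and Δp in Pa (1 kg/m² of water = 1 mm).
Layer 101–80 kPa: Δp = 210 hPa = 21000 Pa, q̄ = 0.0109 kg/kg → 0.0109 × 21000 / 9.8 = 23.36 mm
Layer 80–30 kPa: Δp = 500 hPa = 50000 Pa, q̄ = 0.00245 kg/kg → 0.00245 × 50000 / 9.8 = 12.50 mm
PW = 23.36 + 12.50 = 35.86 ≈ 35.9 mm.
Rainfall = ε × PW = 0.19 × 35.9 = 6.8 mm.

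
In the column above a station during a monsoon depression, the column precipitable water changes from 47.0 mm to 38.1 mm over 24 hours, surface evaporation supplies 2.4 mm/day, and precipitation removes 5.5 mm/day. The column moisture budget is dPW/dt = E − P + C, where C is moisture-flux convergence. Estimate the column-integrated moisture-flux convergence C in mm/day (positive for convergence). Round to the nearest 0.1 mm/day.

C ≈ -5.8 mm/day

dPW/dt = (38.1 − 47.0) mm / (24/24 day) = -8.900 mm/day.
C = dPW/dt − E + P = (-8.900) − 2.4 + 5.5 = -5.8 mm/day.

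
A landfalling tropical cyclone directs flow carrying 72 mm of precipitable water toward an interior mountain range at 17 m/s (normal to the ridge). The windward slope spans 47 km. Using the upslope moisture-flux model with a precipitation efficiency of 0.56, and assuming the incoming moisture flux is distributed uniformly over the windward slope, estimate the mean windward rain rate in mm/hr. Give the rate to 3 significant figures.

Incoming column moisture flux per unit ridge length: F = V × PW = 17 × 72 = 1224 mm·m/s.
Spread over the 47 km slope with efficiency ε = 0.56: R = ε·F/W = 0.56 × 1224 / 47000 m = 1.458e-02 mm/s.
R = 1.458e-02 × 3600 = 52.5 mm/hr.

R ≈ 52.5 mm/hr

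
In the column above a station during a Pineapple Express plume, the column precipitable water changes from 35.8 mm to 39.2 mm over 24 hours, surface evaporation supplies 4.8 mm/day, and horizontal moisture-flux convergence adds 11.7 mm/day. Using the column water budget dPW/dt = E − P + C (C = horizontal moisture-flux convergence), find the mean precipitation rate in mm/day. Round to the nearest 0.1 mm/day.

dPW/dt = (39.2 − 35.8) mm / (24/24 day) = +3.400 mm/day.
P = E + C − dPW/dt = 4.8 + (11.7) − (+3.400) = 13.1 mm/day.

P ≈ 13.1 mm/day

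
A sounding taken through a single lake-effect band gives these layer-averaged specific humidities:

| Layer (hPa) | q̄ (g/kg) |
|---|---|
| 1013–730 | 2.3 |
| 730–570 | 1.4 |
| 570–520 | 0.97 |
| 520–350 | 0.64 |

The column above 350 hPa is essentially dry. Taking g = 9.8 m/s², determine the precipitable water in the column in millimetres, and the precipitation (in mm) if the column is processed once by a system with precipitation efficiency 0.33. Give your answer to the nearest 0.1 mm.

PW ≈ 10.5 mm; precipitation ≈ 3.5 mm

Precipitable water is the column-integrated vapour mass per unit area: PW = (1/g) Σ q̄ Δp, with q in kg/kg and Δp in Pa (1 kg/m² of water = 1 mm).
Layer 1013–730 hPa: Δp = 283 hPa = 28300 Pa, q̄ = 0.0023 kg/kg → 0.0023 × 28300 / 9.8 = 6.64 mm
Layer 730–570 hPa: Δp = 160 hPa = 16000 Pa, q̄ = 0.0014 kg/kg → 0.0014 × 16000 / 9.8 = 2.29 mm
Layer 570–520 hPa: Δp = 50 hPa = 5000 Pa, q̄ = 0.00097 kg/kg → 0.00097 × 5000 / 9.8 = 0.49 mm
Layer 520–350 hPa: Δp = 170 hPa = 17000 Pa, q̄ = 0.00064 kg/kg → 0.00064 × 17000 / 9.8 = 1.11 mm
PW = 6.64 + 2.29 + 0.49 + 1.11 = 10.53 ≈ 10.5 mm.
Precipitation = ε × PW = 0.33 × 10.5 = 3.5 mm.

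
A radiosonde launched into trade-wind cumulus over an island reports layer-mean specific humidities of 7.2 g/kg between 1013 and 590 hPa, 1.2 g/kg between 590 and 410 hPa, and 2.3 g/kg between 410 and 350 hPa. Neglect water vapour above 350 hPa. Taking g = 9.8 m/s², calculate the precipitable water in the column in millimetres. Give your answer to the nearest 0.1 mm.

PW ≈ 34.7 mm

Precipitable water is the column-integrated vapour mass per unit area: PW = (1/g) Σ q̄ Δp, with q in kg/kg and Δp in Pa (1 kg/m² of water = 1 mm).
Layer 1013–590 hPa: Δp = 423 hPa = 42300 Pa, q̄ = 0.0072 kg/kg → 0.0072 × 42300 / 9.8 = 31.08 mm
Layer 590–410 hPa: Δp = 180 hPa = 18000 Pa, q̄ = 0.0012 kg/kg → 0.0012 × 18000 / 9.8 = 2.20 mm
Layer 410–350 hPa: Δp = 60 hPa = 6000 Pa, q̄ = 0.0023 kg/kg → 0.0023 × 6000 / 9.8 = 1.41 mm
PW = 31.08 + 2.20 + 1.41 = 34.69 ≈ 34.7 mm.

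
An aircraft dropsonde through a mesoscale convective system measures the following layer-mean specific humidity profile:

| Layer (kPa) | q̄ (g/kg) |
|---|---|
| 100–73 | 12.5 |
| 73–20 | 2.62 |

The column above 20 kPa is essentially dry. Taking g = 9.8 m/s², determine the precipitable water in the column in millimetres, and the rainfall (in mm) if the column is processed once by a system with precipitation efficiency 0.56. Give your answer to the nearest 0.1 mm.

Precipitable water is the column-integrated vapour mass per unit area: PW = (1/g) Σ q̄ Δp, with q in kg/kg and Δp in Pa (1 kg/m² of water = 1 mm).
Layer 100–73 kPa: Δp = 270 hPa = 27000 Pa, q̄ = 0.0125 kg/kg → 0.0125 × 27000 / 9.8 = 34.44 mm
Layer 73–20 kPa: Δp = 530 hPa = 53000 Pa, q̄ = 0.00262 kg/kg → 0.00262 × 53000 / 9.8 = 14.17 mm
PW = 34.44 + 14.17 = 48.61 ≈ 48.6 mm.
Rainfall = ε × PW = 0.56 × 48.6 = 27.2 mm.

PW ≈ 48.6 mm; rainfall ≈ 27.2 mm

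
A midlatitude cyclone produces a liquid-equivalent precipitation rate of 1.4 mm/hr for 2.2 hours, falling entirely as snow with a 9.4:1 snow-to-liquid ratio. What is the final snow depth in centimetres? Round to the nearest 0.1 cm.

snow depth ≈ 2.9 cm

Liquid-equivalent depth = 1.4 × 2.2 = 3.08 mm.
Snow depth = 3.08 mm × 9.4 = 28.952 mm = 2.9 cm.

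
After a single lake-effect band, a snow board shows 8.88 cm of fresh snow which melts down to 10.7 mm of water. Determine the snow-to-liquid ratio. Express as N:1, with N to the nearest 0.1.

Ratio = snow depth / SWE = 88.8 mm / 10.7 mm = 8.3, i.e. 8.3:1.

ratio ≈ 8.3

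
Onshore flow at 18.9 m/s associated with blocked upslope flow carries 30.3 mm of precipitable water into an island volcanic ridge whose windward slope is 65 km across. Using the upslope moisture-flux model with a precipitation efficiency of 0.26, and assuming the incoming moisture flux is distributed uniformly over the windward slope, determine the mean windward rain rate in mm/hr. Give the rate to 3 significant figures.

Incoming column moisture flux per unit ridge length: F = V × PW = 18.9 × 30.3 = 572.67 mm·m/s.
Spread over the 65 km slope with efficiency ε = 0.26: R = ε·F/W = 0.26 × 572.67 / 65000 m = 2.291e-03 mm/s.
R = 2.291e-03 × 3600 = 8.25 mm/hr.

R ≈ 8.25 mm/hr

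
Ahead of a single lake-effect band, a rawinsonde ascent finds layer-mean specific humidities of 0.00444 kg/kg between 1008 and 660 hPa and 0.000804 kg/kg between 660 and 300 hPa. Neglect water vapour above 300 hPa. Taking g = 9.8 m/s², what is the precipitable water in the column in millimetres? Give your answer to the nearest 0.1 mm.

Precipitable water is the column-integrated vapour mass per unit area: PW = (1/g) Σ q̄ Δp, with q in kg/kg and Δp in Pa (1 kg/m² of water = 1 mm).
Layer 1008–660 hPa: Δp = 348 hPa = 34800 Pa, q̄ = 0.00444 kg/kg → 0.00444 × 34800 / 9.8 = 15.77 mm
Layer 660–300 hPa: Δp = 360 hPa = 36000 Pa, q̄ = 0.000804 kg/kg → 0.000804 × 36000 / 9.8 = 2.95 mm
PW = 15.77 + 2.95 = 18.72 ≈ 18.7 mm.

PW ≈ 18.7 mm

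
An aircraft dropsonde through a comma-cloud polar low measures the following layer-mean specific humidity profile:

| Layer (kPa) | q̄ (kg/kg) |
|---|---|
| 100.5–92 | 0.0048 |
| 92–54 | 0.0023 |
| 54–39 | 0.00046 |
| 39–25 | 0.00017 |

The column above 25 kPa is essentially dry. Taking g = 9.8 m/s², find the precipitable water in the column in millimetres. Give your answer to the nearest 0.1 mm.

Precipitable water is the column-integrated vapour mass per unit area: PW = (1/g) Σ q̄ Δp, with q in kg/kg and Δp in Pa (1 kg/m² of water = 1 mm).
Layer 100.5–92 kPa: Δp = 85 hPa = 8500 Pa, q̄ = 0.0048 kg/kg → 0.0048 × 8500 / 9.8 = 4.16 mm
Layer 92–54 kPa: Δp = 380 hPa = 38000 Pa, q̄ = 0.0023 kg/kg → 0.0023 × 38000 / 9.8 = 8.92 mm
Layer 54–39 kPa: Δp = 150 hPa = 15000 Pa, q̄ = 0.00046 kg/kg → 0.00046 × 15000 / 9.8 = 0.70 mm
Layer 39–25 kPa: Δp = 140 hPa = 14000 Pa, q̄ = 0.00017 kg/kg → 0.00017 × 14000 / 9.8 = 0.24 mm
PW = 4.16 + 8.92 + 0.70 + 0.24 = 14.02 ≈ 14.0 mm.

PW ≈ 14.0 mm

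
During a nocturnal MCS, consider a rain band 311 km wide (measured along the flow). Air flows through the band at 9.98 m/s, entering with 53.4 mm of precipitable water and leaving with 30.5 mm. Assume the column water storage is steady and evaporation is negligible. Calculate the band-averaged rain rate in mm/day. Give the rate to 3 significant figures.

Column moisture flux per unit crosswind length is F = V × PW.
Inflow: F_in = 9.98 × 53.4 = 532.932 mm·m/s
Outflow: F_out = 9.98 × 30.5 = 304.39 mm·m/s
Steady-state rate R = (F_in − F_out)/L = (532.932 − 304.39) / 311000 m = 7.349e-04 mm/s.
R = 7.349e-04 × 3600 × 24 = 63.5 mm/day.

R ≈ 63.5 mm/day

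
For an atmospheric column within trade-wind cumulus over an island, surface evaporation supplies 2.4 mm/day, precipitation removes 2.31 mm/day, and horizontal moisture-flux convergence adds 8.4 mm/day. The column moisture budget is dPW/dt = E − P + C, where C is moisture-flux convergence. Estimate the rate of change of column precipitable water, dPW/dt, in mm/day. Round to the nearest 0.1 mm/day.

dPW/dt ≈ 8.5 mm/day

dPW/dt = E − P + C = 2.4 − 2.31 + (8.4) = 8.5 mm/day.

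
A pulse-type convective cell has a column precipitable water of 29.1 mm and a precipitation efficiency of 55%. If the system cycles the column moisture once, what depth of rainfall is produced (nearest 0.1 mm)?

Rainfall = ε × PW = 0.55 × 29.1 = 16.0 mm.

rainfall ≈ 16.0 mm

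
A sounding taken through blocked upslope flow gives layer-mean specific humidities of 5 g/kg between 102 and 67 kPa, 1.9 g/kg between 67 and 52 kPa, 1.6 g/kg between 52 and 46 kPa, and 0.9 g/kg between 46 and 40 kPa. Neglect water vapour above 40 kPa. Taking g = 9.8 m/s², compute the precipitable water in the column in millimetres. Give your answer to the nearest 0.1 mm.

Precipitable water is the column-integrated vapour mass per unit area: PW = (1/g) Σ q̄ Δp, with q in kg/kg and Δp in Pa (1 kg/m² of water = 1 mm).
Layer 102–67 kPa: Δp = 350 hPa = 35000 Pa, q̄ = 0.005 kg/kg → 0.005 × 35000 / 9.8 = 17.86 mm
Layer 67–52 kPa: Δp = 150 hPa = 15000 Pa, q̄ = 0.0019 kg/kg → 0.0019 × 15000 / 9.8 = 2.91 mm
Layer 52–46 kPa: Δp = 60 hPa = 6000 Pa, q̄ = 0.0016 kg/kg → 0.0016 × 6000 / 9.8 = 0.98 mm
Layer 46–40 kPa: Δp = 60 hPa = 6000 Pa, q̄ = 0.0009 kg/kg → 0.0009 × 6000 / 9.8 = 0.55 mm
PW = 17.86 + 2.91 + 0.98 + 0.55 = 22.30 ≈ 22.3 mm.

PW ≈ 22.3 mm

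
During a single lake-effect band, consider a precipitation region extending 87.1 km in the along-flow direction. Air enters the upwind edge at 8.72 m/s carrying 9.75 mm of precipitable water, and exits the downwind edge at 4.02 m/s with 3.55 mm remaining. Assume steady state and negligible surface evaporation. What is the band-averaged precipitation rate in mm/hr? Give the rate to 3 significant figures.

R ≈ 2.92 mm/hr

Column moisture flux per unit crosswind length is F = V × PW.
Inflow: F_in = 8.72 × 9.75 = 85.02 mm·m/s
Outflow: F_out = 4.02 × 3.55 = 14.271 mm·m/s
Steady-state rate R = (F_in − F_out)/L = (85.02 − 14.271) / 87100 m = 8.123e-04 mm/s.
R = 8.123e-04 × 3600 = 2.92 mm/hr.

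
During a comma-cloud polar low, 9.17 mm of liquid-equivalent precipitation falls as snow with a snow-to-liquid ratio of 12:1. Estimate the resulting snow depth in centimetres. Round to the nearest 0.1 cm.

snow depth ≈ 11.0 cm

Snow depth = liquid × ratio = 9.17 mm × 12 = 110.04 mm = 11.0 cm.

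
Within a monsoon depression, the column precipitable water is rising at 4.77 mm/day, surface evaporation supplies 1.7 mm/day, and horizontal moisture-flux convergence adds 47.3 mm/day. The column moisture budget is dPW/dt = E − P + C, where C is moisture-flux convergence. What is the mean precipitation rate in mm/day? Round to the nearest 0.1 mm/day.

dPW/dt = +4.77 mm/day.
P = E + C − dPW/dt = 1.7 + (47.3) − (+4.77) = 44.2 mm/day.

P ≈ 44.2 mm/day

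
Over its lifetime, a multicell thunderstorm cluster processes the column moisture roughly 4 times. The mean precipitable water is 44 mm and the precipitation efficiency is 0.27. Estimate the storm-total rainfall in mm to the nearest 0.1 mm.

rainfall ≈ 47.5 mm

Each cycle deposits ε × PW = 0.27 × 44 = 11.88 mm.
Over 4 cycles: 4 × 11.88 = 47.5 mm.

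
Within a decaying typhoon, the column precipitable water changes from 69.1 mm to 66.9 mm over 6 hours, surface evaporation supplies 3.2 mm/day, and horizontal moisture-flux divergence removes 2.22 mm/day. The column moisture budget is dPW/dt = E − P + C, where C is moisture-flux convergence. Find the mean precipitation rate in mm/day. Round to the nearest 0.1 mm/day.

P ≈ 9.8 mm/day

dPW/dt = (66.9 − 69.1) mm / (6/24 day) = -8.800 mm/day.
P = E + C − dPW/dt = 3.2 + (-2.22) − (-8.800) = 9.8 mm/day.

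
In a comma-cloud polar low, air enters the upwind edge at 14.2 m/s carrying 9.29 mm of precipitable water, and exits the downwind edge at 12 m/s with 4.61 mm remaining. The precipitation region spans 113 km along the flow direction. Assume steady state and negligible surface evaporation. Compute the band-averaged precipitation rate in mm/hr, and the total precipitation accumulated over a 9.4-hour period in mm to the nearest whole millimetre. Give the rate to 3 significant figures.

Column moisture flux per unit crosswind length is F = V × PW.
Inflow: F_in = 14.2 × 9.29 = 131.918 mm·m/s
Outflow: F_out = 12 × 4.61 = 55.32 mm·m/s
Steady-state rate R = (F_in − F_out)/L = (131.918 − 55.32) / 113000 m = 6.779e-04 mm/s.
R = 6.779e-04 × 3600 = 2.44 mm/hr.
Over 9.4 h: total = 2.44 × 9.4 = 22.936 ≈ 23 mm.

R ≈ 2.44 mm/hr; total ≈ 23 mm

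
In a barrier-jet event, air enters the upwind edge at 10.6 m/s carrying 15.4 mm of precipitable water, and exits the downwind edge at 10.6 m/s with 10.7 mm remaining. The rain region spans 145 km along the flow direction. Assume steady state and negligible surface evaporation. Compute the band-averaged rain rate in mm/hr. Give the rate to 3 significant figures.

R ≈ 1.24 mm/hr

Column moisture flux per unit crosswind length is F = V × PW.
Inflow: F_in = 10.6 × 15.4 = 163.24 mm·m/s
Outflow: F_out = 10.6 × 10.7 = 113.42 mm·m/s
Steady-state rate R = (F_in − F_out)/L = (163.24 − 113.42) / 145000 m = 3.436e-04 mm/s.
R = 3.436e-04 × 3600 = 1.24 mm/hr.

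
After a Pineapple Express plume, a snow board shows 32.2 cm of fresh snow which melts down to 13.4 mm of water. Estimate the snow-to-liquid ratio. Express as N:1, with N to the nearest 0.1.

Ratio = snow depth / SWE = 322 mm / 13.4 mm = 24.0, i.e. 24.0:1.

ratio ≈ 24.0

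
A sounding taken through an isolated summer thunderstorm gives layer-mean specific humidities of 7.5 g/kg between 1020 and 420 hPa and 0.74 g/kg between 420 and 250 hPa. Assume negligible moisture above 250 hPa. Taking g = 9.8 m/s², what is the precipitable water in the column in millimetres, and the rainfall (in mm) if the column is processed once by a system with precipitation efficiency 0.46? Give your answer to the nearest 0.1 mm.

PW ≈ 47.2 mm; rainfall ≈ 21.7 mm

Precipitable water is the column-integrated vapour mass per unit area: PW = (1/g) Σ q̄ Δp, with q in kg/kg and Δp in Pa (1 kg/m² of water = 1 mm).
Layer 1020–420 hPa: Δp = 600 hPa = 60000 Pa, q̄ = 0.0075 kg/kg → 0.0075 × 60000 / 9.8 = 45.92 mm
Layer 420–250 hPa: Δp = 170 hPa = 17000 Pa, q̄ = 0.00074 kg/kg → 0.00074 × 17000 / 9.8 = 1.28 mm
PW = 45.92 + 1.28 = 47.20 ≈ 47.2 mm.
Rainfall = ε × PW = 0.46 × 47.2 = 21.7 mm.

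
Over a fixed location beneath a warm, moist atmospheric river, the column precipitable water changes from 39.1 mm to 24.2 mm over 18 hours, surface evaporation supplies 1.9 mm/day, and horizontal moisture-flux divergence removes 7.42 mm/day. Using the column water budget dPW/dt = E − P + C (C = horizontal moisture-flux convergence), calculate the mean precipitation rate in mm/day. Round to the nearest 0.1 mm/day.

P ≈ 14.3 mm/day

dPW/dt = (24.2 − 39.1) mm / (18/24 day) = -19.867 mm/day.
P = E + C − dPW/dt = 1.9 + (-7.42) − (-19.867) = 14.3 mm/day.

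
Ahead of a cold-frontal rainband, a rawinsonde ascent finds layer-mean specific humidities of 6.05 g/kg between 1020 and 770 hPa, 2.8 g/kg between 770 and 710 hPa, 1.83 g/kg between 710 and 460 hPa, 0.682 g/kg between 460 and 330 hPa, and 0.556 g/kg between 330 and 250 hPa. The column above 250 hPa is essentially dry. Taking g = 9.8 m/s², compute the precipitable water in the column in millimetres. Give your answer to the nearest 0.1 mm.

PW ≈ 23.2 mm

Precipitable water is the column-integrated vapour mass per unit area: PW = (1/g) Σ q̄ Δp, with q in kg/kg and Δp in Pa (1 kg/m² of water = 1 mm).
Layer 1020–770 hPa: Δp = 250 hPa = 25000 Pa, q̄ = 0.00605 kg/kg → 0.00605 × 25000 / 9.8 = 15.43 mm
Layer 770–710 hPa: Δp = 60 hPa = 6000 Pa, q̄ = 0.0028 kg/kg → 0.0028 × 6000 / 9.8 = 1.71 mm
Layer 710–460 hPa: Δp = 250 hPa = 25000 Pa, q̄ = 0.00183 kg/kg → 0.00183 × 25000 / 9.8 = 4.67 mm
Layer 460–330 hPa: Δp = 130 hPa = 13000 Pa, q̄ = 0.000682 kg/kg → 0.000682 × 13000 / 9.8 = 0.90 mm
Layer 330–250 hPa: Δp = 80 hPa = 8000 Pa, q̄ = 0.000556 kg/kg → 0.000556 × 8000 / 9.8 = 0.45 mm
PW = 15.43 + 1.71 + 4.67 + 0.90 + 0.45 = 23.16 ≈ 23.2 mm.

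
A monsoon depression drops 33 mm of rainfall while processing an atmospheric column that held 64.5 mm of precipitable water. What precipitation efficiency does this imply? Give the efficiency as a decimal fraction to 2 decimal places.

ε ≈ 0.51

ε = rainfall / PW = 33 / 64.5 = 0.51.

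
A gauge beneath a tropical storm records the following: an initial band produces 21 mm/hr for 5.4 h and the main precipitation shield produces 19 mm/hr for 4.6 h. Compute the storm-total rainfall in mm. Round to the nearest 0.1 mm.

Total = Σ Rᵢ Δtᵢ = 21 × 5.4 + 19 × 4.6
      = 113.4 + 87.4 = 200.8 mm.

total ≈ 200.8 mm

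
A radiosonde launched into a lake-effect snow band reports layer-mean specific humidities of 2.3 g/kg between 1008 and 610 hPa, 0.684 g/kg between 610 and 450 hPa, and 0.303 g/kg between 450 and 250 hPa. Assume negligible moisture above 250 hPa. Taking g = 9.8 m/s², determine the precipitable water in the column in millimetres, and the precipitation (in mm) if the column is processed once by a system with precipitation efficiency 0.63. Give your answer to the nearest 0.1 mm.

Precipitable water is the column-integrated vapour mass per unit area: PW = (1/g) Σ q̄ Δp, with q in kg/kg and Δp in Pa (1 kg/m² of water = 1 mm).
Layer 1008–610 hPa: Δp = 398 hPa = 39800 Pa, q̄ = 0.0023 kg/kg → 0.0023 × 39800 / 9.8 = 9.34 mm
Layer 610–450 hPa: Δp = 160 hPa = 16000 Pa, q̄ = 0.000684 kg/kg → 0.000684 × 16000 / 9.8 = 1.12 mm
Layer 450–250 hPa: Δp = 200 hPa = 20000 Pa, q̄ = 0.000303 kg/kg → 0.000303 × 20000 / 9.8 = 0.62 mm
PW = 9.34 + 1.12 + 0.62 = 11.08 ≈ 11.1 mm.
Precipitation = ε × PW = 0.63 × 11.1 = 7.0 mm.

PW ≈ 11.1 mm; precipitation ≈ 7.0 mm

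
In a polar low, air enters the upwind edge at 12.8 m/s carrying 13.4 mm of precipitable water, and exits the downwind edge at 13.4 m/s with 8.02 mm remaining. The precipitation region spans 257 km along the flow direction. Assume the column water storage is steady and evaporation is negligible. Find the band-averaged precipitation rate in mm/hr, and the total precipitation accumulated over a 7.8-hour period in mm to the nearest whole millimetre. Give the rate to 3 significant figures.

Column moisture flux per unit crosswind length is F = V × PW.
Inflow: F_in = 12.8 × 13.4 = 171.52 mm·m/s
Outflow: F_out = 13.4 × 8.02 = 107.468 mm·m/s
Steady-state rate R = (F_in − F_out)/L = (171.52 − 107.468) / 257000 m = 2.492e-04 mm/s.
R = 2.492e-04 × 3600 = 0.897 mm/hr.
Over 7.8 h: total = 0.897 × 7.8 = 6.9966 ≈ 7 mm.

R ≈ 0.897 mm/hr; total ≈ 7 mm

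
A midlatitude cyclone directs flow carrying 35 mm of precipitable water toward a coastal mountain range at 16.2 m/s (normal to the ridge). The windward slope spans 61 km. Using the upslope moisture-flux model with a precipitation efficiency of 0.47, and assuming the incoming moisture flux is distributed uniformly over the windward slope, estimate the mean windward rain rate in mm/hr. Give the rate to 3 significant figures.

Incoming column moisture flux per unit ridge length: F = V × PW = 16.2 × 35 = 567 mm·m/s.
Spread over the 61 km slope with efficiency ε = 0.47: R = ε·F/W = 0.47 × 567 / 61000 m = 4.369e-03 mm/s.
R = 4.369e-03 × 3600 = 15.7 mm/hr.

R ≈ 15.7 mm/hr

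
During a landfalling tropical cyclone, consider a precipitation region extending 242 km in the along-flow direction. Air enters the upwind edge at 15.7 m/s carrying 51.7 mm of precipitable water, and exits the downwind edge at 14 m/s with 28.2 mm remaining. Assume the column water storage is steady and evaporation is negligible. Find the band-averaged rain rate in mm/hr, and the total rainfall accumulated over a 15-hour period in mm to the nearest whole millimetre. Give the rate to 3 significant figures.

Column moisture flux per unit crosswind length is F = V × PW.
Inflow: F_in = 15.7 × 51.7 = 811.69 mm·m/s
Outflow: F_out = 14 × 28.2 = 394.8 mm·m/s
Steady-state rate R = (F_in − F_out)/L = (811.69 − 394.8) / 242000 m = 1.723e-03 mm/s.
R = 1.723e-03 × 3600 = 6.20 mm/hr.
Over 15 h: total = 6.20 × 15 = 93 mm.

R ≈ 6.20 mm/hr; total ≈ 93 mm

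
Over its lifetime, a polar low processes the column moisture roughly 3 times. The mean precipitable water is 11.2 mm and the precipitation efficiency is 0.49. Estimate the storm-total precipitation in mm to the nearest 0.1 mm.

Each cycle deposits ε × PW = 0.49 × 11.2 = 5.488 mm.
Over 3 cycles: 3 × 5.488 = 16.5 mm.

precipitation ≈ 16.5 mm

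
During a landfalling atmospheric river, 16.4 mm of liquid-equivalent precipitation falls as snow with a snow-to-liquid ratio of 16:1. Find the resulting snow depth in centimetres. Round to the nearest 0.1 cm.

Snow depth = liquid × ratio = 16.4 mm × 16 = 262.4 mm = 26.2 cm.

snow depth ≈ 26.2 cm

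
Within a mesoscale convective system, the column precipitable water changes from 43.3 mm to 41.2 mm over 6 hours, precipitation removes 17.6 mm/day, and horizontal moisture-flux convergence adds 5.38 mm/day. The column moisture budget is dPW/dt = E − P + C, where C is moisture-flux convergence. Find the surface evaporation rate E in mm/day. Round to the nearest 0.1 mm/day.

E ≈ 3.8 mm/day

dPW/dt = (41.2 − 43.3) mm / (6/24 day) = -8.400 mm/day.
E = dPW/dt + P − C = (-8.400) + 17.6 − (5.38) = 3.8 mm/day.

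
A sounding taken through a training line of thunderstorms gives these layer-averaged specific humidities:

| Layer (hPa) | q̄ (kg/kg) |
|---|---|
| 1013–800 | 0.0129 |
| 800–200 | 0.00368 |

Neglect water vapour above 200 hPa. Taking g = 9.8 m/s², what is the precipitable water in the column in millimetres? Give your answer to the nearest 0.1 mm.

Precipitable water is the column-integrated vapour mass per unit area: PW = (1/g) Σ q̄ Δp, with q in kg/kg and Δp in Pa (1 kg/m² of water = 1 mm).
Layer 1013–800 hPa: Δp = 213 hPa = 21300 Pa, q̄ = 0.0129 kg/kg → 0.0129 × 21300 / 9.8 = 28.04 mm
Layer 800–200 hPa: Δp = 600 hPa = 60000 Pa, q̄ = 0.00368 kg/kg → 0.00368 × 60000 / 9.8 = 22.53 mm
PW = 28.04 + 22.53 = 50.57 ≈ 50.6 mm.

PW ≈ 50.6 mm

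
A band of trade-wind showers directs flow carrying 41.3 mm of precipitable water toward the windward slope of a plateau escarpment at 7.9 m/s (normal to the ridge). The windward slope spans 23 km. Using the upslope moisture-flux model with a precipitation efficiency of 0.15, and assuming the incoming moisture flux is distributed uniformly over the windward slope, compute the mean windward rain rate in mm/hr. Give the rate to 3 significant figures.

Incoming column moisture flux per unit ridge length: F = V × PW = 7.9 × 41.3 = 326.27 mm·m/s.
Spread over the 23 km slope with efficiency ε = 0.15: R = ε·F/W = 0.15 × 326.27 / 23000 m = 2.128e-03 mm/s.
R = 2.128e-03 × 3600 = 7.66 mm/hr.

R ≈ 7.66 mm/hr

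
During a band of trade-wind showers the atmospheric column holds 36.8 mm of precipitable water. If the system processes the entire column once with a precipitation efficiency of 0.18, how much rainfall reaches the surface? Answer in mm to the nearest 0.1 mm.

rainfall ≈ 6.6 mm

Rainfall = ε × PW = 0.18 × 36.8 = 6.6 mm.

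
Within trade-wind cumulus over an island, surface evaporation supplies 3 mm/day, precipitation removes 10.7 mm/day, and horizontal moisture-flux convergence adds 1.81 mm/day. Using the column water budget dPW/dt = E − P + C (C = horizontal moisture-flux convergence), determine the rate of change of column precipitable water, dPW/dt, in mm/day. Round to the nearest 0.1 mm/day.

dPW/dt ≈ -5.9 mm/day

dPW/dt = E − P + C = 3 − 10.7 + (1.81) = -5.9 mm/day.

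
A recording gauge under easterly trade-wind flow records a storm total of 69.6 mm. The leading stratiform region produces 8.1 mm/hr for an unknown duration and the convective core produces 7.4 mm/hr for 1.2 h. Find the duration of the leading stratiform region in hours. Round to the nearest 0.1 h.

duration ≈ 7.5 h

Known phases: 7.4 × 1.2 = 8.88 mm.
Remaining depth = 69.6 − 8.88 = 60.72 mm.
Duration = 60.72 / 8.1 = 7.5 h.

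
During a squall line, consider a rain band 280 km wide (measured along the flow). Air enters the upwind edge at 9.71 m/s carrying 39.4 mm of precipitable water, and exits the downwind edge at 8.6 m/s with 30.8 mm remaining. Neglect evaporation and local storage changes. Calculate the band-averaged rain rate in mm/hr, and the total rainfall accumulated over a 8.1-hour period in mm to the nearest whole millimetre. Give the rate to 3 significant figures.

R ≈ 1.51 mm/hr; total ≈ 12 mm

Column moisture flux per unit crosswind length is F = V × PW.
Inflow: F_in = 9.71 × 39.4 = 382.574 mm·m/s
Outflow: F_out = 8.6 × 30.8 = 264.88 mm·m/s
Steady-state rate R = (F_in − F_out)/L = (382.574 − 264.88) / 280000 m = 4.203e-04 mm/s.
R = 4.203e-04 × 3600 = 1.51 mm/hr.
Over 8.1 h: total = 1.51 × 8.1 = 12.231 ≈ 12 mm.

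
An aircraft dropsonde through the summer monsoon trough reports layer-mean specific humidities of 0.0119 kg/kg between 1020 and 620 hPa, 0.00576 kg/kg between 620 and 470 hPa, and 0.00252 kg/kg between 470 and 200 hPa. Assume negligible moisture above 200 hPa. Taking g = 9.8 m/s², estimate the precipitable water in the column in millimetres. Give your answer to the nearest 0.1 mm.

Precipitable water is the column-integrated vapour mass per unit area: PW = (1/g) Σ q̄ Δp, with q in kg/kg and Δp in Pa (1 kg/m² of water = 1 mm).
Layer 1020–620 hPa: Δp = 400 hPa = 40000 Pa, q̄ = 0.0119 kg/kg → 0.0119 × 40000 / 9.8 = 48.57 mm
Layer 620–470 hPa: Δp = 150 hPa = 15000 Pa, q̄ = 0.00576 kg/kg → 0.00576 × 15000 / 9.8 = 8.82 mm
Layer 470–200 hPa: Δp = 270 hPa = 27000 Pa, q̄ = 0.00252 kg/kg → 0.00252 × 27000 / 9.8 = 6.94 mm
PW = 48.57 + 8.82 + 6.94 = 64.33 ≈ 64.3 mm.

PW ≈ 64.3 mm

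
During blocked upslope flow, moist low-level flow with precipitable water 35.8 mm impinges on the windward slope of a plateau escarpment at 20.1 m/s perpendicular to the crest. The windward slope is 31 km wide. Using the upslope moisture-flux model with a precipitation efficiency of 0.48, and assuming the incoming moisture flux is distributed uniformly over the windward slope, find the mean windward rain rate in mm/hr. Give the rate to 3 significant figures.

R ≈ 40.1 mm/hr

Incoming column moisture flux per unit ridge length: F = V × PW = 20.1 × 35.8 = 719.58 mm·m/s.
Spread over the 31 km slope with efficiency ε = 0.48: R = ε·F/W = 0.48 × 719.58 / 31000 m = 1.114e-02 mm/s.
R = 1.114e-02 × 3600 = 40.1 mm/hr.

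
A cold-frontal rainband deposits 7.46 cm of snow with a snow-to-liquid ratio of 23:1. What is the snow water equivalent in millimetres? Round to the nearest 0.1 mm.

SWE = snow depth / ratio = 7.46 cm / 23 = 0.324 cm = 3.2 mm.

SWE ≈ 3.2 mm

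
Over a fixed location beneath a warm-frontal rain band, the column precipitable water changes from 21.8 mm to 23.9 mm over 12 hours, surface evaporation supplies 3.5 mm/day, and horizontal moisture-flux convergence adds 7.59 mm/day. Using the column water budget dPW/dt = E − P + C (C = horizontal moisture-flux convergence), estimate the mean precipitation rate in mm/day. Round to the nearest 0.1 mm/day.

P ≈ 6.9 mm/day

dPW/dt = (23.9 − 21.8) mm / (12/24 day) = +4.200 mm/day.
P = E + C − dPW/dt = 3.5 + (7.59) − (+4.200) = 6.9 mm/day.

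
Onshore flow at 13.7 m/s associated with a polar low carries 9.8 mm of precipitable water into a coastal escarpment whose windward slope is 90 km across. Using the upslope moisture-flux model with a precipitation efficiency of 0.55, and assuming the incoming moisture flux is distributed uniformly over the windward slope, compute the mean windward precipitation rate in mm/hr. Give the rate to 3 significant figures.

R ≈ 2.95 mm/hr

Incoming column moisture flux per unit ridge length: F = V × PW = 13.7 × 9.8 = 134.26 mm·m/s.
Spread over the 90 km slope with efficiency ε = 0.55: R = ε·F/W = 0.55 × 134.26 / 90000 m = 8.205e-04 mm/s.
R = 8.205e-04 × 3600 = 2.95 mm/hr.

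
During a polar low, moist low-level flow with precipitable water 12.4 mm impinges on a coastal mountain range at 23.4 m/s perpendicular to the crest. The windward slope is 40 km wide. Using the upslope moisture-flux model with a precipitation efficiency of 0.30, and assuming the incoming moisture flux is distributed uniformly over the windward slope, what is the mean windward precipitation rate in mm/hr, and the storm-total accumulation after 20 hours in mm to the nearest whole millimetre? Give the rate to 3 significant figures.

R ≈ 7.83 mm/hr; total ≈ 157 mm

Incoming column moisture flux per unit ridge length: F = V × PW = 23.4 × 12.4 = 290.16 mm·m/s.
Spread over the 40 km slope with efficiency ε = 0.30: R = ε·F/W = 0.30 × 290.16 / 40000 m = 2.176e-03 mm/s.
R = 2.176e-03 × 3600 = 7.83 mm/hr.
Over 20 h: total = 7.83 × 20 = 156.6 ≈ 157 mm.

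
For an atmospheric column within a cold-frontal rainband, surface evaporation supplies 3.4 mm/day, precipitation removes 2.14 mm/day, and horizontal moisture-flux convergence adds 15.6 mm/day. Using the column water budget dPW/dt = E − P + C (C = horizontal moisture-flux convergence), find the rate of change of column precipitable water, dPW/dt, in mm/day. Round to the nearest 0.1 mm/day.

dPW/dt = E − P + C = 3.4 − 2.14 + (15.6) = 16.9 mm/day.

dPW/dt ≈ 16.9 mm/day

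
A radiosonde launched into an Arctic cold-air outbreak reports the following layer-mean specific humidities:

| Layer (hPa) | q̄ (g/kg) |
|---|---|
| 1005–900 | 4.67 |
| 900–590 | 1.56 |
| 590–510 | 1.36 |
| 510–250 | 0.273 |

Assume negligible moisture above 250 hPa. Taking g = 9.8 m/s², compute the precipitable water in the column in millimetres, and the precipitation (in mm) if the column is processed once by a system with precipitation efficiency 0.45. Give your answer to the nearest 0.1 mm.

PW ≈ 11.8 mm; precipitation ≈ 5.3 mm

Precipitable water is the column-integrated vapour mass per unit area: PW = (1/g) Σ q̄ Δp, with q in kg/kg and Δp in Pa (1 kg/m² of water = 1 mm).
Layer 1005–900 hPa: Δp = 105 hPa = 10500 Pa, q̄ = 0.00467 kg/kg → 0.00467 × 10500 / 9.8 = 5.00 mm
Layer 900–590 hPa: Δp = 310 hPa = 31000 Pa, q̄ = 0.00156 kg/kg → 0.00156 × 31000 / 9.8 = 4.93 mm
Layer 590–510 hPa: Δp = 80 hPa = 8000 Pa, q̄ = 0.00136 kg/kg → 0.00136 × 8000 / 9.8 = 1.11 mm
Layer 510–250 hPa: Δp = 260 hPa = 26000 Pa, q̄ = 0.000273 kg/kg → 0.000273 × 26000 / 9.8 = 0.72 mm
PW = 5.00 + 4.93 + 1.11 + 0.72 = 11.76 ≈ 11.8 mm.
Precipitation = ε × PW = 0.45 × 11.8 = 5.3 mm.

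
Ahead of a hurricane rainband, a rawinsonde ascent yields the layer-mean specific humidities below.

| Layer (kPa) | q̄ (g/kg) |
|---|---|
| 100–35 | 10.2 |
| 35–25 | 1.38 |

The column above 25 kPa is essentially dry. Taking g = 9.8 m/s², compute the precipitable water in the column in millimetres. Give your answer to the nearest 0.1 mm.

Precipitable water is the column-integrated vapour mass per unit area: PW = (1/g) Σ q̄ Δp, with q in kg/kg and Δp in Pa (1 kg/m² of water = 1 mm).
Layer 100–35 kPa: Δp = 650 hPa = 65000 Pa, q̄ = 0.0102 kg/kg → 0.0102 × 65000 / 9.8 = 67.65 mm
Layer 35–25 kPa: Δp = 100 hPa = 10000 Pa, q̄ = 0.00138 kg/kg → 0.00138 × 10000 / 9.8 = 1.41 mm
PW = 67.65 + 1.41 = 69.06 ≈ 69.1 mm.

PW ≈ 69.1 mm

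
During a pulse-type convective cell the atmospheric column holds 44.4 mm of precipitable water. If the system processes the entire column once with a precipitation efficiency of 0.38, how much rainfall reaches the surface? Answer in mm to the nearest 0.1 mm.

Rainfall = ε × PW = 0.38 × 44.4 = 16.9 mm.

rainfall ≈ 16.9 mm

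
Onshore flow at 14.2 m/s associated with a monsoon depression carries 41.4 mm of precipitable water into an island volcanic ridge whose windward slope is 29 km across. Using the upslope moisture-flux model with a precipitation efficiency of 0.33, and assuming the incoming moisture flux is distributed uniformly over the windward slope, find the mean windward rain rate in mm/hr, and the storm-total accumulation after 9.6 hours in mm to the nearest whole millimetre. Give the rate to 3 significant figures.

Incoming column moisture flux per unit ridge length: F = V × PW = 14.2 × 41.4 = 587.88 mm·m/s.
Spread over the 29 km slope with efficiency ε = 0.33: R = ε·F/W = 0.33 × 587.88 / 29000 m = 6.690e-03 mm/s.
R = 6.690e-03 × 3600 = 24.1 mm/hr.
Over 9.6 h: total = 24.1 × 9.6 = 231.36 ≈ 231 mm.

R ≈ 24.1 mm/hr; total ≈ 231 mm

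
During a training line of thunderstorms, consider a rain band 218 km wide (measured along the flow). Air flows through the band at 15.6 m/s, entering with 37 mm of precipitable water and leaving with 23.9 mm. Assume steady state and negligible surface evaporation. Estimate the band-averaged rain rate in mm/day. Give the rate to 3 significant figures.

R ≈ 81.0 mm/day

Column moisture flux per unit crosswind length is F = V × PW.
Inflow: F_in = 15.6 × 37 = 577.2 mm·m/s
Outflow: F_out = 15.6 × 23.9 = 372.84 mm·m/s
Steady-state rate R = (F_in − F_out)/L = (577.2 − 372.84) / 218000 m = 9.374e-04 mm/s.
R = 9.374e-04 × 3600 × 24 = 81.0 mm/day.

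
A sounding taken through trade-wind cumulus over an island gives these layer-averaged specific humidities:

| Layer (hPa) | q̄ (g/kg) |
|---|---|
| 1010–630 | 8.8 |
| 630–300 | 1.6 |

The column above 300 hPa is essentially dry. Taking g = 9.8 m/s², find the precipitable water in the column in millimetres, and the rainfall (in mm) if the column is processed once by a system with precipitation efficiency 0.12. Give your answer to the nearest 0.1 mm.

Precipitable water is the column-integrated vapour mass per unit area: PW = (1/g) Σ q̄ Δp, with q in kg/kg and Δp in Pa (1 kg/m² of water = 1 mm).
Layer 1010–630 hPa: Δp = 380 hPa = 38000 Pa, q̄ = 0.0088 kg/kg → 0.0088 × 38000 / 9.8 = 34.12 mm
Layer 630–300 hPa: Δp = 330 hPa = 33000 Pa, q̄ = 0.0016 kg/kg → 0.0016 × 33000 / 9.8 = 5.39 mm
PW = 34.12 + 5.39 = 39.51 ≈ 39.5 mm.
Rainfall = ε × PW = 0.12 × 39.5 = 4.7 mm.

PW ≈ 39.5 mm; rainfall ≈ 4.7 mm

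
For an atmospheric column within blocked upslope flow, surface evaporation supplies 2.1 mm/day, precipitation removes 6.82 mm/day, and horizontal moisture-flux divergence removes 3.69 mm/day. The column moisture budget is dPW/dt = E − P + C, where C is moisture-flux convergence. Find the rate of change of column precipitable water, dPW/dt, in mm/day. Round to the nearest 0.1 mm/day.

dPW/dt ≈ -8.4 mm/day

dPW/dt = E − P + C = 2.1 − 6.82 + (-3.69) = -8.4 mm/day.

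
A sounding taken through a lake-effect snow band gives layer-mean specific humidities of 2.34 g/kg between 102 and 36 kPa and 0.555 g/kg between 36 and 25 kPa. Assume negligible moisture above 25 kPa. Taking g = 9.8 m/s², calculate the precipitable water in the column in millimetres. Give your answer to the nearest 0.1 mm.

Precipitable water is the column-integrated vapour mass per unit area: PW = (1/g) Σ q̄ Δp, with q in kg/kg and Δp in Pa (1 kg/m² of water = 1 mm).
Layer 102–36 kPa: Δp = 660 hPa = 66000 Pa, q̄ = 0.00234 kg/kg → 0.00234 × 66000 / 9.8 = 15.76 mm
Layer 36–25 kPa: Δp = 110 hPa = 11000 Pa, q̄ = 0.000555 kg/kg → 0.000555 × 11000 / 9.8 = 0.62 mm
PW = 15.76 + 0.62 = 16.38 ≈ 16.4 mm.

PW ≈ 16.4 mm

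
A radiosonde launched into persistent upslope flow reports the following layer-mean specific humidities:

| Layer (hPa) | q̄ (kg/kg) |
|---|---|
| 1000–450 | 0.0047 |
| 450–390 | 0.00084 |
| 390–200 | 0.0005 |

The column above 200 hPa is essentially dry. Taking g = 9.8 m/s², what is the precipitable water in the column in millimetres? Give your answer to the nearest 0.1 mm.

Precipitable water is the column-integrated vapour mass per unit area: PW = (1/g) Σ q̄ Δp, with q in kg/kg and Δp in Pa (1 kg/m² of water = 1 mm).
Layer 1000–450 hPa: Δp = 550 hPa = 55000 Pa, q̄ = 0.0047 kg/kg → 0.0047 × 55000 / 9.8 = 26.38 mm
Layer 450–390 hPa: Δp = 60 hPa = 6000 Pa, q̄ = 0.00084 kg/kg → 0.00084 × 6000 / 9.8 = 0.51 mm
Layer 390–200 hPa: Δp = 190 hPa = 19000 Pa, q̄ = 0.0005 kg/kg → 0.0005 × 19000 / 9.8 = 0.97 mm
PW = 26.38 + 0.51 + 0.97 = 27.86 ≈ 27.9 mm.

PW ≈ 27.9 mm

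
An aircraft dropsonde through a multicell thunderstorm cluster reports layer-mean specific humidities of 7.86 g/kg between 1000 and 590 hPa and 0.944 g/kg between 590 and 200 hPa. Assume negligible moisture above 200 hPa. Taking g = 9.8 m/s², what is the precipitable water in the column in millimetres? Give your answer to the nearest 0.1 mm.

Precipitable water is the column-integrated vapour mass per unit area: PW = (1/g) Σ q̄ Δp, with q in kg/kg and Δp in Pa (1 kg/m² of water = 1 mm).
Layer 1000–590 hPa: Δp = 410 hPa = 41000 Pa, q̄ = 0.00786 kg/kg → 0.00786 × 41000 / 9.8 = 32.88 mm
Layer 590–200 hPa: Δp = 390 hPa = 39000 Pa, q̄ = 0.000944 kg/kg → 0.000944 × 39000 / 9.8 = 3.76 mm
PW = 32.88 + 3.76 = 36.64 ≈ 36.6 mm.

PW ≈ 36.6 mm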